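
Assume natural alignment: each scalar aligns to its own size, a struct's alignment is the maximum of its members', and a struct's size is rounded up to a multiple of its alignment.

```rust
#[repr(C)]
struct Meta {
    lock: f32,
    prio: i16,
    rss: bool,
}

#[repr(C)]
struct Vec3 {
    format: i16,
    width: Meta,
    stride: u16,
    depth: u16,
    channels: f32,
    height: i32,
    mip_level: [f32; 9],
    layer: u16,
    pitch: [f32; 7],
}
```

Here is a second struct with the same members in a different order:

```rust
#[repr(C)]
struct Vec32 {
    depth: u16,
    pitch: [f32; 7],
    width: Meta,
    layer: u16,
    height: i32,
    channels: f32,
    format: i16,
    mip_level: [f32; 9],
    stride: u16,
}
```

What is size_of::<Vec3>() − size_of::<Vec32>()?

-4

Meta: lock at 0 (size 4, align 4) → ends 4; prio at 4 (size 2, align 2) → ends 6; rss at 6 (size 1, align 1) → ends 7; tail pad 1 to reach multiple of 4; total 8 bytes, alignment 4
format at 0 (size 2, align 2) → ends 2
pad 2 to align 4 for width
width at 4 (size 8, align 4) → ends 12
stride at 12 (size 2, align 2) → ends 14
depth at 14 (size 2, align 2) → ends 16
channels at 16 (size 4, align 4) → ends 20
height at 20 (size 4, align 4) → ends 24
mip_level at 24 (size 36, align 4) → ends 60
layer at 60 (size 2, align 2) → ends 62
pad 2 to align 4 for pitch
pitch at 64 (size 28, align 4) → ends 92
total 92 bytes, alignment 4
— Vec32 —
depth at 0 (size 2, align 2) → ends 2
pad 2 to align 4 for pitch
pitch at 4 (size 28, align 4) → ends 32
width at 32 (size 8, align 4) → ends 40
layer at 40 (size 2, align 2) → ends 42
pad 2 to align 4 for height
height at 44 (size 4, align 4) → ends 48
channels at 48 (size 4, align 4) → ends 52
format at 52 (size 2, align 2) → ends 54
pad 2 to align 4 for mip_level
mip_level at 56 (size 36, align 4) → ends 92
stride at 92 (size 2, align 2) → ends 94
tail pad 2 to reach multiple of 4
total 96 bytes, alignment 4
92 − 96 = -4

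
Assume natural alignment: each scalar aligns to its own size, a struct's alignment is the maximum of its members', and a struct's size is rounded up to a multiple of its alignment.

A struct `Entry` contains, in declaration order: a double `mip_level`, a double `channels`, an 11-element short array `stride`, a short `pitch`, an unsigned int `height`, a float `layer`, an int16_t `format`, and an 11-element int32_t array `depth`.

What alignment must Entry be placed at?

8

member alignments: mip_level=8, channels=8, stride=2, pitch=2, height=4, layer=4, format=2, depth=4
max = 8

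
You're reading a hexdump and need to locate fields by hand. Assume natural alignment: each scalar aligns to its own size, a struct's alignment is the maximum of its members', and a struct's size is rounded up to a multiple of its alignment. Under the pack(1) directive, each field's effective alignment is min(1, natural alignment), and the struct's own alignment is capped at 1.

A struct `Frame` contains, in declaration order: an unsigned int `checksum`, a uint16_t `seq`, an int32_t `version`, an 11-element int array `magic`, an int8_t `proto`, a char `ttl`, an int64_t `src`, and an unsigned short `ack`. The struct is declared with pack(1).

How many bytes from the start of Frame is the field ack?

64

@0: checksum [4B, align 1] → 4
@4: seq [2B, align 1] → 6
@6: version [4B, align 1] → 10
@10: magic [44B, align 1] → 54
@54: proto [1B, align 1] → 55
@55: ttl [1B, align 1] → 56
@56: src [8B, align 1] → 64
@64: ack [2B, align 1] → 66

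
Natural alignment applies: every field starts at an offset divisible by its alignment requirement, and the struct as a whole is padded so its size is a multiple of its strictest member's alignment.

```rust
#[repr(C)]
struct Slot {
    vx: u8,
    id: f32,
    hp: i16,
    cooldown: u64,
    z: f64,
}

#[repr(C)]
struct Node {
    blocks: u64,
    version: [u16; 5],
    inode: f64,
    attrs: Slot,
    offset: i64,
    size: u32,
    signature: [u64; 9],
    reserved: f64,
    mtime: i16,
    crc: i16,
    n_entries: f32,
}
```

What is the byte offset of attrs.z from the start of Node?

56

Slot: 0..1  vx  (1B, 1-aligned); 1..4  -- padding (3B); 4..8  id  (4B, 4-aligned); 8..10  hp  (2B, 2-aligned); 10..16  -- padding (6B); 16..24  cooldown  (8B, 8-aligned); 24..32  z  (8B, 8-aligned); sizeof = 32, alignof = 8
0..8  blocks  (8B, 8-aligned)
8..18  version  (10B, 2-aligned)
18..24  -- padding (6B)
24..32  inode  (8B, 8-aligned)
32..64  attrs  (32B, 8-aligned)
within Slot: z at 24
32 + 24 = 56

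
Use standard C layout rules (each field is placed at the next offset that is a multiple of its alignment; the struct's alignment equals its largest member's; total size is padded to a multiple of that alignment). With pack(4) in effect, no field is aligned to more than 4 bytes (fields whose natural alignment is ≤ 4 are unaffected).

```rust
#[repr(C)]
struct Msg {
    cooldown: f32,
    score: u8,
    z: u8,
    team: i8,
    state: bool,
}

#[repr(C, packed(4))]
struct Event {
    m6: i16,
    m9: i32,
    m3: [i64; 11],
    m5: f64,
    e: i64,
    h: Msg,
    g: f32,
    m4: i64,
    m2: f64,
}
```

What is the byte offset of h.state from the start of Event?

Msg: cooldown at 0 (size 4, align 4) → ends 4; score at 4 (size 1, align 1) → ends 5; z at 5 (size 1, align 1) → ends 6; team at 6 (size 1, align 1) → ends 7; state at 7 (size 1, align 1) → ends 8; total 8 bytes, alignment 4
m6 at 0 (size 2, align 2) → ends 2
pad 2 to align 4 for m9
m9 at 4 (size 4, align 4) → ends 8
m3 at 8 (size 88, align 4) → ends 96
m5 at 96 (size 8, align 4) → ends 104
e at 104 (size 8, align 4) → ends 112
h at 112 (size 8, align 4) → ends 120
within Msg: state at 7
112 + 7 = 119

119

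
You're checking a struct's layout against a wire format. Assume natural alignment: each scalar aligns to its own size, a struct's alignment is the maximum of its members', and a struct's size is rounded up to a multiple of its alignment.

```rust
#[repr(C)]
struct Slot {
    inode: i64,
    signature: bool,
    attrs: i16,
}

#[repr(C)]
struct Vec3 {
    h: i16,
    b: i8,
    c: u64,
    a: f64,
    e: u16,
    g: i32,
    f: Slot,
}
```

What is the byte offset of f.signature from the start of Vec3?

Slot: @0: inode [8B, align 8] → 8; @8: signature [1B, align 1] → 9; +1 pad (align 2); @10: attrs [2B, align 2] → 12; +4 tail pad (align 8); size 16, align 8
@0: h [2B, align 2] → 2
@2: b [1B, align 1] → 3
+5 pad (align 8)
@8: c [8B, align 8] → 16
@16: a [8B, align 8] → 24
@24: e [2B, align 2] → 26
+2 pad (align 4)
@28: g [4B, align 4] → 32
@32: f [16B, align 8] → 48
within Slot: signature at 8
32 + 8 = 40

40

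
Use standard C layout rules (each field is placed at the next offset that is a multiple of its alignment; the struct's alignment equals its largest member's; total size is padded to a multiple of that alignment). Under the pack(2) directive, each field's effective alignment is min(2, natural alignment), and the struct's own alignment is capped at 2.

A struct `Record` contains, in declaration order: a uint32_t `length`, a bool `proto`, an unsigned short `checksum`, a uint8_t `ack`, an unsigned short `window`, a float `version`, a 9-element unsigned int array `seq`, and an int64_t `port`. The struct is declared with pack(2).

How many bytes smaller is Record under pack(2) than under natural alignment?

natural layout:
  @0: length [4B, align 4] → 4
  @4: proto [1B, align 1] → 5
  +1 pad (align 2)
  @6: checksum [2B, align 2] → 8
  @8: ack [1B, align 1] → 9
  +1 pad (align 2)
  @10: window [2B, align 2] → 12
  @12: version [4B, align 4] → 16
  @16: seq [36B, align 4] → 52
  +4 pad (align 8)
  @56: port [8B, align 8] → 64
  size 64, align 8
packed(2) layout:
  @0: length [4B, align 2] → 4
  @4: proto [1B, align 1] → 5
  +1 pad (align 2)
  @6: checksum [2B, align 2] → 8
  @8: ack [1B, align 1] → 9
  +1 pad (align 2)
  @10: window [2B, align 2] → 12
  @12: version [4B, align 2] → 16
  @16: seq [36B, align 2] → 52
  @52: port [8B, align 2] → 60
  size 60, align 2
64 − 60 = 4

4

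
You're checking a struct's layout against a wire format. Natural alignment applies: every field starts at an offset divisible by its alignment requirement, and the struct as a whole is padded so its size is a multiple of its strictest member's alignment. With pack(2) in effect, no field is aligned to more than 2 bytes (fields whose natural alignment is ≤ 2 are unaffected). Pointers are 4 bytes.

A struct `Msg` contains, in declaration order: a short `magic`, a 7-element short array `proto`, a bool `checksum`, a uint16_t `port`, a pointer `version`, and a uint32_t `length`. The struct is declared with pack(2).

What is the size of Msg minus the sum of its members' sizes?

1

@0: magic [2B, align 2] → 2
@2: proto [14B, align 2] → 16
@16: checksum [1B, align 1] → 17
+1 pad (align 2)
@18: port [2B, align 2] → 20
@20: version [4B, align 2] → 24
@24: length [4B, align 2] → 28
size 28, align 2
data bytes 27, size 28 → padding 1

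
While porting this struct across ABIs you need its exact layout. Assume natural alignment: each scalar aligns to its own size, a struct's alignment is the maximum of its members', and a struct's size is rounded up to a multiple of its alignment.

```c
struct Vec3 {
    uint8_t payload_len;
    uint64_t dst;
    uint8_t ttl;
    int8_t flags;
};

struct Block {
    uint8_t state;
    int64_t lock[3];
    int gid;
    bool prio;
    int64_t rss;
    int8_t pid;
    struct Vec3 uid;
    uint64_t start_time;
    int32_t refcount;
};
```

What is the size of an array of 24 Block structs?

Vec3: @0: payload_len [1B, align 1] → 1; +7 pad (align 8); @8: dst [8B, align 8] → 16; @16: ttl [1B, align 1] → 17; @17: flags [1B, align 1] → 18; +6 tail pad (align 8); size 24, align 8
@0: state [1B, align 1] → 1
+7 pad (align 8)
@8: lock [24B, align 8] → 32
@32: gid [4B, align 4] → 36
@36: prio [1B, align 1] → 37
+3 pad (align 8)
@40: rss [8B, align 8] → 48
@48: pid [1B, align 1] → 49
+7 pad (align 8)
@56: uid [24B, align 8] → 80
@80: start_time [8B, align 8] → 88
@88: refcount [4B, align 4] → 92
+4 tail pad (align 8)
size 96, align 8
array of 24: 24 × 96 = 2304

2304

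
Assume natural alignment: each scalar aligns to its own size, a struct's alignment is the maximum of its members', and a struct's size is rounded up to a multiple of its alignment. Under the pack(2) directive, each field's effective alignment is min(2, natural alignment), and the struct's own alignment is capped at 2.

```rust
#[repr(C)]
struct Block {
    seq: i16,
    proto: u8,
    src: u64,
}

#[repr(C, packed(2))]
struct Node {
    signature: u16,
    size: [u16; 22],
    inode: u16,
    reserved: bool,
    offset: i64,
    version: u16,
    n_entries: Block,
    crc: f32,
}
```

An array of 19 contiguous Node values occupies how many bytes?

1520

Block: seq at 0 (size 2, align 2) → ends 2; proto at 2 (size 1, align 1) → ends 3; pad 5 to align 8 for src; src at 8 (size 8, align 8) → ends 16; total 16 bytes, alignment 8
signature at 0 (size 2, align 2) → ends 2
size at 2 (size 44, align 2) → ends 46
inode at 46 (size 2, align 2) → ends 48
reserved at 48 (size 1, align 1) → ends 49
pad 1 to align 2 for offset
offset at 50 (size 8, align 2) → ends 58
version at 58 (size 2, align 2) → ends 60
n_entries at 60 (size 16, align 2) → ends 76
crc at 76 (size 4, align 2) → ends 80
total 80 bytes, alignment 2
array of 19: 19 × 80 = 1520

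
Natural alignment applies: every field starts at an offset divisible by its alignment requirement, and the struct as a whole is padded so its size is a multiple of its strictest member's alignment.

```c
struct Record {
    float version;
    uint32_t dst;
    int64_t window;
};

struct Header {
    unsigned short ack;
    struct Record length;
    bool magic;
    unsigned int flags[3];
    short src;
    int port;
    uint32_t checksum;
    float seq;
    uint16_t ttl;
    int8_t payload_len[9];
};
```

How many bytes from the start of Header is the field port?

Record: version at 0 (size 4, align 4) → ends 4; dst at 4 (size 4, align 4) → ends 8; window at 8 (size 8, align 8) → ends 16; total 16 bytes, alignment 8
ack at 0 (size 2, align 2) → ends 2
pad 6 to align 8 for length
length at 8 (size 16, align 8) → ends 24
magic at 24 (size 1, align 1) → ends 25
pad 3 to align 4 for flags
flags at 28 (size 12, align 4) → ends 40
src at 40 (size 2, align 2) → ends 42
pad 2 to align 4 for port
port at 44 (size 4, align 4) → ends 48

44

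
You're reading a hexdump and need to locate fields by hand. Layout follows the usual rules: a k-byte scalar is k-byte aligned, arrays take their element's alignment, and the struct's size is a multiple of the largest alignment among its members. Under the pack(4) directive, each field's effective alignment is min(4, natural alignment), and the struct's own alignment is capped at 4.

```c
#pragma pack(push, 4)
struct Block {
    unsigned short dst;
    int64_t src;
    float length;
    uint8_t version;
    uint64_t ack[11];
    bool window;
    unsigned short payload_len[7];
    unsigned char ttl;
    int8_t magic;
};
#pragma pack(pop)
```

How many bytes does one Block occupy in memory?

dst at 0 (size 2, align 2) → ends 2
pad 2 to align 4 for src
src at 4 (size 8, align 4) → ends 12
length at 12 (size 4, align 4) → ends 16
version at 16 (size 1, align 1) → ends 17
pad 3 to align 4 for ack
ack at 20 (size 88, align 4) → ends 108
window at 108 (size 1, align 1) → ends 109
pad 1 to align 2 for payload_len
payload_len at 110 (size 14, align 2) → ends 124
ttl at 124 (size 1, align 1) → ends 125
magic at 125 (size 1, align 1) → ends 126
tail pad 2 to reach multiple of 4
total 128 bytes, alignment 4

128 bytes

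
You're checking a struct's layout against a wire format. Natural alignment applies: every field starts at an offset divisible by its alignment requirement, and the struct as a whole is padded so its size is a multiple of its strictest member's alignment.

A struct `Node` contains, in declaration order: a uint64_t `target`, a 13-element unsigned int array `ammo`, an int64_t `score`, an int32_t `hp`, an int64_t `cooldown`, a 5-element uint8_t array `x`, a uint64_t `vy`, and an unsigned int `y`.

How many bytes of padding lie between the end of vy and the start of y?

target at 0 (size 8, align 8) → ends 8
ammo at 8 (size 52, align 4) → ends 60
pad 4 to align 8 for score
score at 64 (size 8, align 8) → ends 72
hp at 72 (size 4, align 4) → ends 76
pad 4 to align 8 for cooldown
cooldown at 80 (size 8, align 8) → ends 88
x at 88 (size 5, align 1) → ends 93
pad 3 to align 8 for vy
vy at 96 (size 8, align 8) → ends 104
y at 104 (size 4, align 4) → ends 108

0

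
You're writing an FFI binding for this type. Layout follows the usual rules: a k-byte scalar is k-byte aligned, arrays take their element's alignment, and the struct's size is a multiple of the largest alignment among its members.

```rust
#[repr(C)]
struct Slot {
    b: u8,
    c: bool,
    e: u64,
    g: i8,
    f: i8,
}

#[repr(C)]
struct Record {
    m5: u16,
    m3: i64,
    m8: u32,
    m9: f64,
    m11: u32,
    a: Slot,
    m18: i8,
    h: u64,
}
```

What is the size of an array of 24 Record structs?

1920

Slot: 0..1  b  (1B, 1-aligned); 1..2  c  (1B, 1-aligned); 2..8  -- padding (6B); 8..16  e  (8B, 8-aligned); 16..17  g  (1B, 1-aligned); 17..18  f  (1B, 1-aligned); 18..24  -- tail padding (6B); sizeof = 24, alignof = 8
0..2  m5  (2B, 2-aligned)
2..8  -- padding (6B)
8..16  m3  (8B, 8-aligned)
16..20  m8  (4B, 4-aligned)
20..24  -- padding (4B)
24..32  m9  (8B, 8-aligned)
32..36  m11  (4B, 4-aligned)
36..40  -- padding (4B)
40..64  a  (24B, 8-aligned)
64..65  m18  (1B, 1-aligned)
65..72  -- padding (7B)
72..80  h  (8B, 8-aligned)
sizeof = 80, alignof = 8
array of 24: 24 × 80 = 1920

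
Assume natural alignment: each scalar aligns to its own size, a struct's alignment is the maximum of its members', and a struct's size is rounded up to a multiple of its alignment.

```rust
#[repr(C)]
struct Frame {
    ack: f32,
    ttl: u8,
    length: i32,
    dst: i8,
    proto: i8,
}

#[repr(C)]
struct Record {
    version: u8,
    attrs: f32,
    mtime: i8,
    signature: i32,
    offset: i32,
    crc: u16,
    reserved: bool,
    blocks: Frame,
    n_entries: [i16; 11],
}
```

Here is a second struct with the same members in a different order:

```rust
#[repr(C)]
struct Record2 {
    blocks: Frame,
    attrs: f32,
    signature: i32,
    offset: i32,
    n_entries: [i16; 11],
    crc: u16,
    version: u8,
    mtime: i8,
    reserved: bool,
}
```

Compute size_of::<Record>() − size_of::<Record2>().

8

Frame: @0: ack [4B, align 4] → 4; @4: ttl [1B, align 1] → 5; +3 pad (align 4); @8: length [4B, align 4] → 12; @12: dst [1B, align 1] → 13; @13: proto [1B, align 1] → 14; +2 tail pad (align 4); size 16, align 4
@0: version [1B, align 1] → 1
+3 pad (align 4)
@4: attrs [4B, align 4] → 8
@8: mtime [1B, align 1] → 9
+3 pad (align 4)
@12: signature [4B, align 4] → 16
@16: offset [4B, align 4] → 20
@20: crc [2B, align 2] → 22
@22: reserved [1B, align 1] → 23
+1 pad (align 4)
@24: blocks [16B, align 4] → 40
@40: n_entries [22B, align 2] → 62
+2 tail pad (align 4)
size 64, align 4
— Record2 —
@0: blocks [16B, align 4] → 16
@16: attrs [4B, align 4] → 20
@20: signature [4B, align 4] → 24
@24: offset [4B, align 4] → 28
@28: n_entries [22B, align 2] → 50
@50: crc [2B, align 2] → 52
@52: version [1B, align 1] → 53
@53: mtime [1B, align 1] → 54
@54: reserved [1B, align 1] → 55
+1 tail pad (align 4)
size 56, align 4
64 − 56 = 8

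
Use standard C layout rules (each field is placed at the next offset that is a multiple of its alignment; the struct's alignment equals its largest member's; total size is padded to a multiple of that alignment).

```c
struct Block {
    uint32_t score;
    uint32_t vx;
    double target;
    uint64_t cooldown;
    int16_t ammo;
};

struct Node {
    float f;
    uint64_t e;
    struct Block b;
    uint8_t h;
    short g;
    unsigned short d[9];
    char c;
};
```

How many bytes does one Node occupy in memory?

72 bytes

Block: 0..4  score  (4B, 4-aligned); 4..8  vx  (4B, 4-aligned); 8..16  target  (8B, 8-aligned); 16..24  cooldown  (8B, 8-aligned); 24..26  ammo  (2B, 2-aligned); 26..32  -- tail padding (6B); sizeof = 32, alignof = 8
0..4  f  (4B, 4-aligned)
4..8  -- padding (4B)
8..16  e  (8B, 8-aligned)
16..48  b  (32B, 8-aligned)
48..49  h  (1B, 1-aligned)
49..50  -- padding (1B)
50..52  g  (2B, 2-aligned)
52..70  d  (18B, 2-aligned)
70..71  c  (1B, 1-aligned)
71..72  -- tail padding (1B)
sizeof = 72, alignof = 8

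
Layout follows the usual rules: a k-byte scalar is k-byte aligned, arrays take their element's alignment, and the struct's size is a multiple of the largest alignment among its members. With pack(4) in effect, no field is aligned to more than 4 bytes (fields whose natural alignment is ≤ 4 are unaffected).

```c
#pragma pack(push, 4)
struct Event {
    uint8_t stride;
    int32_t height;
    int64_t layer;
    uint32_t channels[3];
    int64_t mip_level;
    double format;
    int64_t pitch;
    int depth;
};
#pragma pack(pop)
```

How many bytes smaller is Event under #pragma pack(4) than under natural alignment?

8

natural layout:
  0..1  stride  (1B, 1-aligned)
  1..4  -- padding (3B)
  4..8  height  (4B, 4-aligned)
  8..16  layer  (8B, 8-aligned)
  16..28  channels  (12B, 4-aligned)
  28..32  -- padding (4B)
  32..40  mip_level  (8B, 8-aligned)
  40..48  format  (8B, 8-aligned)
  48..56  pitch  (8B, 8-aligned)
  56..60  depth  (4B, 4-aligned)
  60..64  -- tail padding (4B)
  sizeof = 64, alignof = 8
packed(4) layout:
  0..1  stride  (1B, 1-aligned)
  1..4  -- padding (3B)
  4..8  height  (4B, 4-aligned)
  8..16  layer  (8B, 4-aligned)
  16..28  channels  (12B, 4-aligned)
  28..36  mip_level  (8B, 4-aligned)
  36..44  format  (8B, 4-aligned)
  44..52  pitch  (8B, 4-aligned)
  52..56  depth  (4B, 4-aligned)
  sizeof = 56, alignof = 4
64 − 56 = 8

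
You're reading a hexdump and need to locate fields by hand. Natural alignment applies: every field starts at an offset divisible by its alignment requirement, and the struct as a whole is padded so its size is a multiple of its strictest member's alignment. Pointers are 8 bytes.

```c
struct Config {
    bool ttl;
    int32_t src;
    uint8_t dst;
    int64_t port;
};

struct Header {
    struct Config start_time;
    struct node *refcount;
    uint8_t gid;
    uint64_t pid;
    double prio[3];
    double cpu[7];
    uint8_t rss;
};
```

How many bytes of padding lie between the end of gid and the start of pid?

7

Config: 0..1  ttl  (1B, 1-aligned); 1..4  -- padding (3B); 4..8  src  (4B, 4-aligned); 8..9  dst  (1B, 1-aligned); 9..16  -- padding (7B); 16..24  port  (8B, 8-aligned); sizeof = 24, alignof = 8
0..24  start_time  (24B, 8-aligned)
24..32  refcount  (8B, 8-aligned)
32..33  gid  (1B, 1-aligned)
33..40  -- padding (7B)
40..48  pid  (8B, 8-aligned)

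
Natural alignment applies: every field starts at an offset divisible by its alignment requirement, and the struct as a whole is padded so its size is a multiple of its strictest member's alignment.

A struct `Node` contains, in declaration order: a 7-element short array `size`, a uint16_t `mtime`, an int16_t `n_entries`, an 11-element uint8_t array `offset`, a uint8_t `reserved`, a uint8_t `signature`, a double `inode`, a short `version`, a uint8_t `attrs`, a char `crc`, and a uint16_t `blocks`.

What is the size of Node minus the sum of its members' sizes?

3

size at 0 (size 14, align 2) → ends 14
mtime at 14 (size 2, align 2) → ends 16
n_entries at 16 (size 2, align 2) → ends 18
offset at 18 (size 11, align 1) → ends 29
reserved at 29 (size 1, align 1) → ends 30
signature at 30 (size 1, align 1) → ends 31
pad 1 to align 8 for inode
inode at 32 (size 8, align 8) → ends 40
version at 40 (size 2, align 2) → ends 42
attrs at 42 (size 1, align 1) → ends 43
crc at 43 (size 1, align 1) → ends 44
blocks at 44 (size 2, align 2) → ends 46
tail pad 2 to reach multiple of 8
total 48 bytes, alignment 8
data bytes 45, size 48 → padding 3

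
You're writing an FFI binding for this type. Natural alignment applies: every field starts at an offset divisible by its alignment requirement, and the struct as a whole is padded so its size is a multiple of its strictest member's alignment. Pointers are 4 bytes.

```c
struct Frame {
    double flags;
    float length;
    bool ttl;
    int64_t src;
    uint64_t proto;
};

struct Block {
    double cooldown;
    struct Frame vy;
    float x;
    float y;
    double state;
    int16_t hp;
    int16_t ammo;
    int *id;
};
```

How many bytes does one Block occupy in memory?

64

Frame: 0..8  flags  (8B, 8-aligned); 8..12  length  (4B, 4-aligned); 12..13  ttl  (1B, 1-aligned); 13..16  -- padding (3B); 16..24  src  (8B, 8-aligned); 24..32  proto  (8B, 8-aligned); sizeof = 32, alignof = 8
0..8  cooldown  (8B, 8-aligned)
8..40  vy  (32B, 8-aligned)
40..44  x  (4B, 4-aligned)
44..48  y  (4B, 4-aligned)
48..56  state  (8B, 8-aligned)
56..58  hp  (2B, 2-aligned)
58..60  ammo  (2B, 2-aligned)
60..64  id  (4B, 4-aligned)
sizeof = 64, alignof = 8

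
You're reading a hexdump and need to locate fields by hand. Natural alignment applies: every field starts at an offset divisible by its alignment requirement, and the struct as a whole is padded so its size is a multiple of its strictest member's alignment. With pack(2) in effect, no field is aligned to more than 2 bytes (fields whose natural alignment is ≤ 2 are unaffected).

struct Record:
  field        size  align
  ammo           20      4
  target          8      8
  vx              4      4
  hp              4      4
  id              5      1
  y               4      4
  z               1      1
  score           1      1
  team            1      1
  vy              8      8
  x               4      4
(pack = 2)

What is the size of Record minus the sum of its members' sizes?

2

0..20  ammo  (20B, 2-aligned)
20..28  target  (8B, 2-aligned)
28..32  vx  (4B, 2-aligned)
32..36  hp  (4B, 2-aligned)
36..41  id  (5B, 1-aligned)
41..42  -- padding (1B)
42..46  y  (4B, 2-aligned)
46..47  z  (1B, 1-aligned)
47..48  score  (1B, 1-aligned)
48..49  team  (1B, 1-aligned)
49..50  -- padding (1B)
50..58  vy  (8B, 2-aligned)
58..62  x  (4B, 2-aligned)
sizeof = 62, alignof = 2
data bytes 60, size 62 → padding 2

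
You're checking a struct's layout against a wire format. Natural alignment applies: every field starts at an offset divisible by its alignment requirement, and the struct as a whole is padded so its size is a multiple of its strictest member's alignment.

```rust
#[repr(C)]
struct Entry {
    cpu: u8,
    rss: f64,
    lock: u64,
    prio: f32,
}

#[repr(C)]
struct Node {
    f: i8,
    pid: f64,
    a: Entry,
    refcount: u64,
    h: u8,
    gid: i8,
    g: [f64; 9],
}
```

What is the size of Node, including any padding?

136

Entry: cpu at 0 (size 1, align 1) → ends 1; pad 7 to align 8 for rss; rss at 8 (size 8, align 8) → ends 16; lock at 16 (size 8, align 8) → ends 24; prio at 24 (size 4, align 4) → ends 28; tail pad 4 to reach multiple of 8; total 32 bytes, alignment 8
f at 0 (size 1, align 1) → ends 1
pad 7 to align 8 for pid
pid at 8 (size 8, align 8) → ends 16
a at 16 (size 32, align 8) → ends 48
refcount at 48 (size 8, align 8) → ends 56
h at 56 (size 1, align 1) → ends 57
gid at 57 (size 1, align 1) → ends 58
pad 6 to align 8 for g
g at 64 (size 72, align 8) → ends 136
total 136 bytes, alignment 8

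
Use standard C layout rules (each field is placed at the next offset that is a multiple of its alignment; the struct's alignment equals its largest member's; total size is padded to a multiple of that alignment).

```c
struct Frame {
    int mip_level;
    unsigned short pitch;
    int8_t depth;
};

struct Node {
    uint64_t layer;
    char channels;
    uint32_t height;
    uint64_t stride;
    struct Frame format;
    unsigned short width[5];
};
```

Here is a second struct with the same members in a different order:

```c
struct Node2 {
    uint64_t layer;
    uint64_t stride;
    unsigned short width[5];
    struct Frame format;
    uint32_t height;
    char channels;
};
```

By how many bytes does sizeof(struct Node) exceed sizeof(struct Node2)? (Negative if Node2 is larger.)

0

Frame: mip_level at 0 (size 4, align 4) → ends 4; pitch at 4 (size 2, align 2) → ends 6; depth at 6 (size 1, align 1) → ends 7; tail pad 1 to reach multiple of 4; total 8 bytes, alignment 4
layer at 0 (size 8, align 8) → ends 8
channels at 8 (size 1, align 1) → ends 9
pad 3 to align 4 for height
height at 12 (size 4, align 4) → ends 16
stride at 16 (size 8, align 8) → ends 24
format at 24 (size 8, align 4) → ends 32
width at 32 (size 10, align 2) → ends 42
tail pad 6 to reach multiple of 8
total 48 bytes, alignment 8
— Node2 —
layer at 0 (size 8, align 8) → ends 8
stride at 8 (size 8, align 8) → ends 16
width at 16 (size 10, align 2) → ends 26
pad 2 to align 4 for format
format at 28 (size 8, align 4) → ends 36
height at 36 (size 4, align 4) → ends 40
channels at 40 (size 1, align 1) → ends 41
tail pad 7 to reach multiple of 8
total 48 bytes, alignment 8
48 − 48 = 0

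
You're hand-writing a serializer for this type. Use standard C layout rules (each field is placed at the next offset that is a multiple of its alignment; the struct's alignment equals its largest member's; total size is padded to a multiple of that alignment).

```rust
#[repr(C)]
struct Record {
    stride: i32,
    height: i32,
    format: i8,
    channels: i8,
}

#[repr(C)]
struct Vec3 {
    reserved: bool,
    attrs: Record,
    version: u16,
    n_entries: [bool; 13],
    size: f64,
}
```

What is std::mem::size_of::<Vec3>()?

40 bytes

Record: @0: stride [4B, align 4] → 4; @4: height [4B, align 4] → 8; @8: format [1B, align 1] → 9; @9: channels [1B, align 1] → 10; +2 tail pad (align 4); size 12, align 4
@0: reserved [1B, align 1] → 1
+3 pad (align 4)
@4: attrs [12B, align 4] → 16
@16: version [2B, align 2] → 18
@18: n_entries [13B, align 1] → 31
+1 pad (align 8)
@32: size [8B, align 8] → 40
size 40, align 8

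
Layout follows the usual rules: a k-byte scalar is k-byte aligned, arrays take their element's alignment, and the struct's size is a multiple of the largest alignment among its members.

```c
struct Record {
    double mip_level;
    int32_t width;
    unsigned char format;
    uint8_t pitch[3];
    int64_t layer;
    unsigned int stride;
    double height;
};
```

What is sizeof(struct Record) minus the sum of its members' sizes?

4

@0: mip_level [8B, align 8] → 8
@8: width [4B, align 4] → 12
@12: format [1B, align 1] → 13
@13: pitch [3B, align 1] → 16
@16: layer [8B, align 8] → 24
@24: stride [4B, align 4] → 28
+4 pad (align 8)
@32: height [8B, align 8] → 40
size 40, align 8
data bytes 36, size 40 → padding 4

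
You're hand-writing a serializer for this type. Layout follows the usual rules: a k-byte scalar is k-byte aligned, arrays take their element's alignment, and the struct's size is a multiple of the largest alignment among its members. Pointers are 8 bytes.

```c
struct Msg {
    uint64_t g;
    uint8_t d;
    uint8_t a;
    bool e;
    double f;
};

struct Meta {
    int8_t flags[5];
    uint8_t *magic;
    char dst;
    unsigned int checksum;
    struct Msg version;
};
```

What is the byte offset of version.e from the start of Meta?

34

Msg: g at 0 (size 8, align 8) → ends 8; d at 8 (size 1, align 1) → ends 9; a at 9 (size 1, align 1) → ends 10; e at 10 (size 1, align 1) → ends 11; pad 5 to align 8 for f; f at 16 (size 8, align 8) → ends 24; total 24 bytes, alignment 8
flags at 0 (size 5, align 1) → ends 5
pad 3 to align 8 for magic
magic at 8 (size 8, align 8) → ends 16
dst at 16 (size 1, align 1) → ends 17
pad 3 to align 4 for checksum
checksum at 20 (size 4, align 4) → ends 24
version at 24 (size 24, align 8) → ends 48
within Msg: e at 10
24 + 10 = 34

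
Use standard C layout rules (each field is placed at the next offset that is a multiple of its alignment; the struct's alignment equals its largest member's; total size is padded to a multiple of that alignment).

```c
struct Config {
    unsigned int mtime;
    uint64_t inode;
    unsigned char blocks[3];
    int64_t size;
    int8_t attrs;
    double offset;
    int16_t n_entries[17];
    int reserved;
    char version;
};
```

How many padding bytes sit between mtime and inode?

4

0..4  mtime  (4B, 4-aligned)
4..8  -- padding (4B)
8..16  inode  (8B, 8-aligned)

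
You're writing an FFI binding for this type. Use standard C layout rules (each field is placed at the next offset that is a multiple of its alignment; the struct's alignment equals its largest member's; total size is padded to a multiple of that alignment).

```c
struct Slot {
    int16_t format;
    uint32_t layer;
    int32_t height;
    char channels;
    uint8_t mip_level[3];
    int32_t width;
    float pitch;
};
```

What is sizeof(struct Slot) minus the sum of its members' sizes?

format at 0 (size 2, align 2) → ends 2
pad 2 to align 4 for layer
layer at 4 (size 4, align 4) → ends 8
height at 8 (size 4, align 4) → ends 12
channels at 12 (size 1, align 1) → ends 13
mip_level at 13 (size 3, align 1) → ends 16
width at 16 (size 4, align 4) → ends 20
pitch at 20 (size 4, align 4) → ends 24
total 24 bytes, alignment 4
data bytes 22, size 24 → padding 2

2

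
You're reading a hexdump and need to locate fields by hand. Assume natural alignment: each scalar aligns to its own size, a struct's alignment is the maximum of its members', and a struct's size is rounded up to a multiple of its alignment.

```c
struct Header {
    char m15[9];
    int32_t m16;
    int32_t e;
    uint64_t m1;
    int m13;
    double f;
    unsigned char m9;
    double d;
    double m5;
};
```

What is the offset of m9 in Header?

48

0..9  m15  (9B, 1-aligned)
9..12  -- padding (3B)
12..16  m16  (4B, 4-aligned)
16..20  e  (4B, 4-aligned)
20..24  -- padding (4B)
24..32  m1  (8B, 8-aligned)
32..36  m13  (4B, 4-aligned)
36..40  -- padding (4B)
40..48  f  (8B, 8-aligned)
48..49  m9  (1B, 1-aligned)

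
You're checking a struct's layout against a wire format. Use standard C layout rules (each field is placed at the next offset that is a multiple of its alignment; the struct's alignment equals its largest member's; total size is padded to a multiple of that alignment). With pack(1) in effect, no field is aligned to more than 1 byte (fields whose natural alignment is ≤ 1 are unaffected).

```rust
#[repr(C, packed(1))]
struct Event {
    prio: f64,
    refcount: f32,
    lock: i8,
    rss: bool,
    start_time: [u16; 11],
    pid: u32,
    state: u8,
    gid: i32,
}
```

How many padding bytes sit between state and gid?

prio at 0 (size 8, align 1) → ends 8
refcount at 8 (size 4, align 1) → ends 12
lock at 12 (size 1, align 1) → ends 13
rss at 13 (size 1, align 1) → ends 14
start_time at 14 (size 22, align 1) → ends 36
pid at 36 (size 4, align 1) → ends 40
state at 40 (size 1, align 1) → ends 41
gid at 41 (size 4, align 1) → ends 45

0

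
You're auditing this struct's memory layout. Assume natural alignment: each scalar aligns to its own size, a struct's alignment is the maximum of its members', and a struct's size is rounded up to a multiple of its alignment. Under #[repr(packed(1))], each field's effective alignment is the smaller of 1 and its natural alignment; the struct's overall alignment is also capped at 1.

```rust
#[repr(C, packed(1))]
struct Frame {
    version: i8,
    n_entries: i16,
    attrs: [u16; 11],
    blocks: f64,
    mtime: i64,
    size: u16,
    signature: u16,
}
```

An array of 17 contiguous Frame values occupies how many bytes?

765

version at 0 (size 1, align 1) → ends 1
n_entries at 1 (size 2, align 1) → ends 3
attrs at 3 (size 22, align 1) → ends 25
blocks at 25 (size 8, align 1) → ends 33
mtime at 33 (size 8, align 1) → ends 41
size at 41 (size 2, align 1) → ends 43
signature at 43 (size 2, align 1) → ends 45
total 45 bytes, alignment 1
array of 17: 17 × 45 = 765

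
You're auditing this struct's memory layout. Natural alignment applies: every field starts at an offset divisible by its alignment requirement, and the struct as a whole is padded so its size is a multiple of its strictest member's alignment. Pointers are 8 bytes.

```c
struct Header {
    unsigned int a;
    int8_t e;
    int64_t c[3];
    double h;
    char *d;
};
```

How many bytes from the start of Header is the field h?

32

0..4  a  (4B, 4-aligned)
4..5  e  (1B, 1-aligned)
5..8  -- padding (3B)
8..32  c  (24B, 8-aligned)
32..40  h  (8B, 8-aligned)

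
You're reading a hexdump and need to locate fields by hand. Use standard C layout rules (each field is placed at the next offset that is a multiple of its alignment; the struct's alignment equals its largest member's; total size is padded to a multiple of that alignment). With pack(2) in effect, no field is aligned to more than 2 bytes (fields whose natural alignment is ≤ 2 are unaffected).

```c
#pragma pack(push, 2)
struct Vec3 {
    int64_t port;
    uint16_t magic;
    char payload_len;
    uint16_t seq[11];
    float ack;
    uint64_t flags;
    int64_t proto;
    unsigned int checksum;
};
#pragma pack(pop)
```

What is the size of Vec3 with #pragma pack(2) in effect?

0..8  port  (8B, 2-aligned)
8..10  magic  (2B, 2-aligned)
10..11  payload_len  (1B, 1-aligned)
11..12  -- padding (1B)
12..34  seq  (22B, 2-aligned)
34..38  ack  (4B, 2-aligned)
38..46  flags  (8B, 2-aligned)
46..54  proto  (8B, 2-aligned)
54..58  checksum  (4B, 2-aligned)
sizeof = 58, alignof = 2

58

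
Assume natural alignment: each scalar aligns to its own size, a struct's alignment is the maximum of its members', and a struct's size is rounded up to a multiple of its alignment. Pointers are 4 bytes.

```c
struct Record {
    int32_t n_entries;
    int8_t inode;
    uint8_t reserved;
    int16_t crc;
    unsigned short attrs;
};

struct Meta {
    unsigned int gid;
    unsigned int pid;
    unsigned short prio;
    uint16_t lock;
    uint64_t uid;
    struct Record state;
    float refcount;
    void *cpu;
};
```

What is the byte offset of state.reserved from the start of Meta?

Record: 0..4  n_entries  (4B, 4-aligned); 4..5  inode  (1B, 1-aligned); 5..6  reserved  (1B, 1-aligned); 6..8  crc  (2B, 2-aligned); 8..10  attrs  (2B, 2-aligned); 10..12  -- tail padding (2B); sizeof = 12, alignof = 4
0..4  gid  (4B, 4-aligned)
4..8  pid  (4B, 4-aligned)
8..10  prio  (2B, 2-aligned)
10..12  lock  (2B, 2-aligned)
12..16  -- padding (4B)
16..24  uid  (8B, 8-aligned)
24..36  state  (12B, 4-aligned)
within Record: reserved at 5
24 + 5 = 29

29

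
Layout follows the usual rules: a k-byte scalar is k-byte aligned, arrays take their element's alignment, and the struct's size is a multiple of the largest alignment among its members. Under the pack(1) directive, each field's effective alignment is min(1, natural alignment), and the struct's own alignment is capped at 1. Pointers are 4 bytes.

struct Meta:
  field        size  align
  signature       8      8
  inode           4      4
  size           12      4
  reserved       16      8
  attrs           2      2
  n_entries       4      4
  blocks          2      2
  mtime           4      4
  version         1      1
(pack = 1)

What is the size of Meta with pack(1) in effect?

0..8  signature  (8B, 1-aligned)
8..12  inode  (4B, 1-aligned)
12..24  size  (12B, 1-aligned)
24..40  reserved  (16B, 1-aligned)
40..42  attrs  (2B, 1-aligned)
42..46  n_entries  (4B, 1-aligned)
46..48  blocks  (2B, 1-aligned)
48..52  mtime  (4B, 1-aligned)
52..53  version  (1B, 1-aligned)
sizeof = 53, alignof = 1

53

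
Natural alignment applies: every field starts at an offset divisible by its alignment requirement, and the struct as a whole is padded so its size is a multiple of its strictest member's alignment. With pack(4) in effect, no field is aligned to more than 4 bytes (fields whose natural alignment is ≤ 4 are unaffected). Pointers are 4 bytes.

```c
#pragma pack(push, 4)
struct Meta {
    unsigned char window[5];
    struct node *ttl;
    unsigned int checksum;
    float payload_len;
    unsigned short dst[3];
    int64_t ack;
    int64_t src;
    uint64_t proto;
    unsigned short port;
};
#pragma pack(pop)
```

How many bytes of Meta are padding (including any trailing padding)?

0..5  window  (5B, 1-aligned)
5..8  -- padding (3B)
8..12  ttl  (4B, 4-aligned)
12..16  checksum  (4B, 4-aligned)
16..20  payload_len  (4B, 4-aligned)
20..26  dst  (6B, 2-aligned)
26..28  -- padding (2B)
28..36  ack  (8B, 4-aligned)
36..44  src  (8B, 4-aligned)
44..52  proto  (8B, 4-aligned)
52..54  port  (2B, 2-aligned)
54..56  -- tail padding (2B)
sizeof = 56, alignof = 4
data bytes 49, size 56 → padding 7

7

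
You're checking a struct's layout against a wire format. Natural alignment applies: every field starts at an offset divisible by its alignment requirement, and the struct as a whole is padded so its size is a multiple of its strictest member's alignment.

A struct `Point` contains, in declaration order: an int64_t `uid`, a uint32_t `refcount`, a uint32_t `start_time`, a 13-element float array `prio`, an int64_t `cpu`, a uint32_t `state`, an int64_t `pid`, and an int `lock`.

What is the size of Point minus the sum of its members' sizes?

12

0..8  uid  (8B, 8-aligned)
8..12  refcount  (4B, 4-aligned)
12..16  start_time  (4B, 4-aligned)
16..68  prio  (52B, 4-aligned)
68..72  -- padding (4B)
72..80  cpu  (8B, 8-aligned)
80..84  state  (4B, 4-aligned)
84..88  -- padding (4B)
88..96  pid  (8B, 8-aligned)
96..100  lock  (4B, 4-aligned)
100..104  -- tail padding (4B)
sizeof = 104, alignof = 8
data bytes 92, size 104 → padding 12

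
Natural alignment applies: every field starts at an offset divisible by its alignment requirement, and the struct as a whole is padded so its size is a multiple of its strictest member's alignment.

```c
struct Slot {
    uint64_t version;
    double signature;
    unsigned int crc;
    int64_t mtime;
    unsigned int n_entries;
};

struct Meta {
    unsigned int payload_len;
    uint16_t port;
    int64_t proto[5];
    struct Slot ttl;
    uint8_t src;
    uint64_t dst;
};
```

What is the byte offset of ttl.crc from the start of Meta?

64

Slot: @0: version [8B, align 8] → 8; @8: signature [8B, align 8] → 16; @16: crc [4B, align 4] → 20; +4 pad (align 8); @24: mtime [8B, align 8] → 32; @32: n_entries [4B, align 4] → 36; +4 tail pad (align 8); size 40, align 8
@0: payload_len [4B, align 4] → 4
@4: port [2B, align 2] → 6
+2 pad (align 8)
@8: proto [40B, align 8] → 48
@48: ttl [40B, align 8] → 88
within Slot: crc at 16
48 + 16 = 64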